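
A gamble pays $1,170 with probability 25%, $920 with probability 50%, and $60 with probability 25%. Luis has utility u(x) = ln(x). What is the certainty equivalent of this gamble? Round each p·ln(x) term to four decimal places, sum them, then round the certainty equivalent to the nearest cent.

$493.74

E[u] = 0.25·ln(1170) + 0.5·ln(920) + 0.25·ln(60) = 1.7662 + 3.4122 + 1.0236 = 6.2020
CE = e^6.2020 ≈ 493.74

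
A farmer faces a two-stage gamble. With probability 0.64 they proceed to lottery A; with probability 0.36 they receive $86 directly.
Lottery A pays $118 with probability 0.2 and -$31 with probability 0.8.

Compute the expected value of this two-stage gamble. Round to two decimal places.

EV(A) = 0.2 × 118 + 0.8 × (-31) = 23.6 − 24.8 = -1.2
Branch B: 86 (certain)
Overall = 0.64 × (-1.2) + 0.36 × 86 = -0.768 + 30.96 = 30.192

$30.19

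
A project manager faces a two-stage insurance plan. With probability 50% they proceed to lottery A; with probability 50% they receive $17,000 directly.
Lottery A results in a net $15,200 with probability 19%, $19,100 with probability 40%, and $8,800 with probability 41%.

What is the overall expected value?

$15,568

EV(A) = 0.19 × 15200 + 0.4 × 19100 + 0.41 × 8800 = 2888 + 7640 + 3608 = 14136
Branch B: 17000 (certain)
Overall = 0.5 × 14136 + 0.5 × 17000 = 7068 + 8500 = 15568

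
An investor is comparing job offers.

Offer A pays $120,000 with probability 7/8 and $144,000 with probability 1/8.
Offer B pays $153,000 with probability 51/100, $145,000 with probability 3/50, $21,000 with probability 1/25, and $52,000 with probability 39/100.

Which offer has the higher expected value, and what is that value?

Offer A ($123,000)

Offer A = 7/8 × 120000 + 1/8 × 144000 = 105000 + 18000 = 123000
Offer B = 51/100 × 153000 + 3/50 × 145000 + 1/25 × 21000 + 39/100 × 52000 = 78030 + 8700 + 840 + 20280 = 107850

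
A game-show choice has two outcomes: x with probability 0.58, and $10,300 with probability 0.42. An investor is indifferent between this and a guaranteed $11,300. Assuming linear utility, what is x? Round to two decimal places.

0.58·x + 0.42·10300 = 11300
0.58·x = 11300 − 4326 = 6974
x = 6974 / 0.58 = 12024.1379

x = $12,024.14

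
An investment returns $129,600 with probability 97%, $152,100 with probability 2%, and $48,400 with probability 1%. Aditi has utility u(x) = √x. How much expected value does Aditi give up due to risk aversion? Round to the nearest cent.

$213.36

E[u] = 0.97·√129600 + 0.02·√152100 + 0.01·√48400 = 0.97·360 + 0.02·390 + 0.01·220 = 359.2
CE = (359.2)² = 129024.64
Risk premium = EV − CE = 129238 − 129024.64 = 213.36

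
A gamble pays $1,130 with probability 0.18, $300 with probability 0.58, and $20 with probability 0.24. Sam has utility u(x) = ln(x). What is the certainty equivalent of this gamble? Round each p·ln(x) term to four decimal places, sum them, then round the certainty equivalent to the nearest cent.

E[u] = 0.18·ln(1130) + 0.58·ln(300) + 0.24·ln(20) = 1.2654 + 3.3082 + 0.7190 = 5.2926
CE = e^5.2926 ≈ 198.86

$198.86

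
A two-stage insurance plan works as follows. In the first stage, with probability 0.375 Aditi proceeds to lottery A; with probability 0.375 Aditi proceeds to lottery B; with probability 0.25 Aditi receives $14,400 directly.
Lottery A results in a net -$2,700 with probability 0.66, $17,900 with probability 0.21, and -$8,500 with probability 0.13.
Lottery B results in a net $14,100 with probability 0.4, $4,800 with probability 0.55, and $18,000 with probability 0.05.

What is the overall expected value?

$7,369.50

EV(A) = 0.66 × (-2700) + 0.21 × 17900 + 0.13 × (-8500) = -1782 + 3759 − 1105 = 872
EV(B) = 0.4 × 14100 + 0.55 × 4800 + 0.05 × 18000 = 5640 + 2640 + 900 = 9180
Branch C: 14400 (certain)
Overall = 0.375 × 872 + 0.375 × 9180 + 0.25 × 14400 = 327 + 3442.5 + 3600 = 7369.5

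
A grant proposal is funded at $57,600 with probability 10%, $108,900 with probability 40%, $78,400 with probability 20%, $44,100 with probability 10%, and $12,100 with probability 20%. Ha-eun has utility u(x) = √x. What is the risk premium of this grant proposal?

E[u] = 0.1·√57600 + 0.4·√108900 + 0.2·√78400 + 0.1·√44100 + 0.2·√12100 = 0.1·240 + 0.4·330 + 0.2·280 + 0.1·210 + 0.2·110 = 255
CE = (255)² = 65025
Risk premium = EV − CE = 71830 − 65025 = 6805

$6,805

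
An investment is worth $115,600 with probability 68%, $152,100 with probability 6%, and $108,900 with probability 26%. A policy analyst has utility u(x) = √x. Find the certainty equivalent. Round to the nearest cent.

$115,872.16

E[u] = 0.68·√115600 + 0.06·√152100 + 0.26·√108900 = 0.68·340 + 0.06·390 + 0.26·330 = 340.4
CE = (340.4)² = 115872.16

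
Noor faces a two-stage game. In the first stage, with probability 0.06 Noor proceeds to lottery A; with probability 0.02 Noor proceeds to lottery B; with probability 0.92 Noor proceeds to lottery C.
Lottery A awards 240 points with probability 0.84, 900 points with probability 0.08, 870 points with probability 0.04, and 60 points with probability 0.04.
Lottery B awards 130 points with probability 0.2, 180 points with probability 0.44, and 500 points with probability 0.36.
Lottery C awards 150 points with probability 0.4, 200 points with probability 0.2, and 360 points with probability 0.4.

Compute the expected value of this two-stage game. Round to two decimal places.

248.83 points

EV(A) = 0.84 × 240 + 0.08 × 900 + 0.04 × 870 + 0.04 × 60 = 201.6 + 72 + 34.8 + 2.4 = 310.8
EV(B) = 0.2 × 130 + 0.44 × 180 + 0.36 × 500 = 26 + 79.2 + 180 = 285.2
EV(C) = 0.4 × 150 + 0.2 × 200 + 0.4 × 360 = 60 + 40 + 144 = 244
Overall = 0.06 × 310.8 + 0.02 × 285.2 + 0.92 × 244 = 18.648 + 5.704 + 224.48 = 248.832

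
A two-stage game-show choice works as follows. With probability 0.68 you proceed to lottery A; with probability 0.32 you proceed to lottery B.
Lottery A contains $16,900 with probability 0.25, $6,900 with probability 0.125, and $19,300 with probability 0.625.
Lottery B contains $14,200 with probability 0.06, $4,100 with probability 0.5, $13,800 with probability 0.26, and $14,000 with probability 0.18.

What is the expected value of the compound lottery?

EV(A) = 0.25 × 16900 + 0.125 × 6900 + 0.625 × 19300 = 4225 + 862.5 + 12062.5 = 17150
EV(B) = 0.06 × 14200 + 0.5 × 4100 + 0.26 × 13800 + 0.18 × 14000 = 852 + 2050 + 3588 + 2520 = 9010
Overall = 0.68 × 17150 + 0.32 × 9010 = 11662 + 2883.2 = 14545.2

$14,545.20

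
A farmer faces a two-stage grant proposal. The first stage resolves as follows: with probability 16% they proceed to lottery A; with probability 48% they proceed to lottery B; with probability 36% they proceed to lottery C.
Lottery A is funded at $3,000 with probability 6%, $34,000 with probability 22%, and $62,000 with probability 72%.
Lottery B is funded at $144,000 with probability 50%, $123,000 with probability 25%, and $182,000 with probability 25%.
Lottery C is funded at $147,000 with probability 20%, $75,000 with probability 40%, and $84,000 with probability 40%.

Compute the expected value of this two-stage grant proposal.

$113,008

EV(A) = 0.06 × 3000 + 0.22 × 34000 + 0.72 × 62000 = 180 + 7480 + 44640 = 52300
EV(B) = 0.5 × 144000 + 0.25 × 123000 + 0.25 × 182000 = 72000 + 30750 + 45500 = 148250
EV(C) = 0.2 × 147000 + 0.4 × 75000 + 0.4 × 84000 = 29400 + 30000 + 33600 = 93000
Overall = 0.16 × 52300 + 0.48 × 148250 + 0.36 × 93000 = 8368 + 71160 + 33480 = 113008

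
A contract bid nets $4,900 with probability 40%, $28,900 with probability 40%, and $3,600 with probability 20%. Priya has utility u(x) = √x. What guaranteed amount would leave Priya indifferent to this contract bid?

E[u] = 0.4·√4900 + 0.4·√28900 + 0.2·√3600 = 0.4·70 + 0.4·170 + 0.2·60 = 108
CE = (108)² = 11664

$11,664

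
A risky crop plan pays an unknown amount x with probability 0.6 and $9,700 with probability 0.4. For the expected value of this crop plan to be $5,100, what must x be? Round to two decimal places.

x = $2,033.33

0.6·x + 0.4·9700 = 5100
0.6·x = 5100 − 3880 = 1220
x = 1220 / 0.6 = 2033.3333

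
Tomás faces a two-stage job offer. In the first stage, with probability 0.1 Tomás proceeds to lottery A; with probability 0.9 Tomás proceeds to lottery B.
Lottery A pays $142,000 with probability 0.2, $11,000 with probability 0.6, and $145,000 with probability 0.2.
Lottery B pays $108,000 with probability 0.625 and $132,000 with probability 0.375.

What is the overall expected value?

EV(A) = 0.2 × 142000 + 0.6 × 11000 + 0.2 × 145000 = 28400 + 6600 + 29000 = 64000
EV(B) = 0.625 × 108000 + 0.375 × 132000 = 67500 + 49500 = 117000
Overall = 0.1 × 64000 + 0.9 × 117000 = 6400 + 105300 = 111700

$111,700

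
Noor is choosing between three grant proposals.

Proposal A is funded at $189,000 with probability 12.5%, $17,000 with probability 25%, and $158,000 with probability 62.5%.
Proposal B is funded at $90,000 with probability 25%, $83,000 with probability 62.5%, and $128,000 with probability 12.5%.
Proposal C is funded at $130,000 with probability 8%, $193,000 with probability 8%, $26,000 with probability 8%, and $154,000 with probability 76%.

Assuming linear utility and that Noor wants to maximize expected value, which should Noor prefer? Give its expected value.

Proposal A = 0.125 × 189000 + 0.25 × 17000 + 0.625 × 158000 = 23625 + 4250 + 98750 = 126625
Proposal B = 0.25 × 90000 + 0.625 × 83000 + 0.125 × 128000 = 22500 + 51875 + 16000 = 90375
Proposal C = 0.08 × 130000 + 0.08 × 193000 + 0.08 × 26000 + 0.76 × 154000 = 10400 + 15440 + 2080 + 117040 = 144960

Proposal C ($144,960)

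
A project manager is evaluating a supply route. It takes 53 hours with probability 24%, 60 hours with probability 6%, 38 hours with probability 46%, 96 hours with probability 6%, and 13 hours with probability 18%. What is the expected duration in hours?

41.9 hours

EV = 0.24 × 53 + 0.06 × 60 + 0.46 × 38 + 0.06 × 96 + 0.18 × 13 = 12.72 + 3.6 + 17.48 + 5.76 + 2.34 = 41.9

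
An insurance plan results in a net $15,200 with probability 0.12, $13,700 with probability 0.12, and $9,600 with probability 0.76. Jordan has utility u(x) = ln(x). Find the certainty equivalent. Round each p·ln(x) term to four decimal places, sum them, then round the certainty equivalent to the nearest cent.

$10,586.13

E[u] = 0.12·ln(15200) + 0.12·ln(13700) + 0.76·ln(9600) = 1.1555 + 1.1430 + 6.9688 = 9.2673
CE = e^9.2673 ≈ 10586.13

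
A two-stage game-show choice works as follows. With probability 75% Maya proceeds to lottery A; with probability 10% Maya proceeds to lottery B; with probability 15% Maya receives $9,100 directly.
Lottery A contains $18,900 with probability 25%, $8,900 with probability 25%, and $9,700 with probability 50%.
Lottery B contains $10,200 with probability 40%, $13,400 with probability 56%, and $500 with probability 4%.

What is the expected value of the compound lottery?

EV(A) = 0.25 × 18900 + 0.25 × 8900 + 0.5 × 9700 = 4725 + 2225 + 4850 = 11800
EV(B) = 0.4 × 10200 + 0.56 × 13400 + 0.04 × 500 = 4080 + 7504 + 20 = 11604
Branch C: 9100 (certain)
Overall = 0.75 × 11800 + 0.1 × 11604 + 0.15 × 9100 = 8850 + 1160.4 + 1365 = 11375.4

$11,375.40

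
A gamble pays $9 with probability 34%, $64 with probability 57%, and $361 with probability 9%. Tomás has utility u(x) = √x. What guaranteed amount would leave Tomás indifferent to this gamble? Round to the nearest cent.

E[u] = 0.34·√9 + 0.57·√64 + 0.09·√361 = 0.34·3 + 0.57·8 + 0.09·19 = 7.29
CE = (7.29)² = 53.1441

$53.14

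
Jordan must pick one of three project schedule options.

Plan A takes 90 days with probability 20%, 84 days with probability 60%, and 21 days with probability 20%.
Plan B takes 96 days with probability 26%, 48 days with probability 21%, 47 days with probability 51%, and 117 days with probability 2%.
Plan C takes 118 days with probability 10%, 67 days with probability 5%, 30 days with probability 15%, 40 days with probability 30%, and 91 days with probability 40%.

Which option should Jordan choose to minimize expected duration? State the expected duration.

Plan A = 0.2 × 90 + 0.6 × 84 + 0.2 × 21 = 18 + 50.4 + 4.2 = 72.6
Plan B = 0.26 × 96 + 0.21 × 48 + 0.51 × 47 + 0.02 × 117 = 24.96 + 10.08 + 23.97 + 2.34 = 61.35
Plan C = 0.1 × 118 + 0.05 × 67 + 0.15 × 30 + 0.3 × 40 + 0.4 × 91 = 11.8 + 3.35 + 4.5 + 12 + 36.4 = 68.05

Plan B (61.35 days)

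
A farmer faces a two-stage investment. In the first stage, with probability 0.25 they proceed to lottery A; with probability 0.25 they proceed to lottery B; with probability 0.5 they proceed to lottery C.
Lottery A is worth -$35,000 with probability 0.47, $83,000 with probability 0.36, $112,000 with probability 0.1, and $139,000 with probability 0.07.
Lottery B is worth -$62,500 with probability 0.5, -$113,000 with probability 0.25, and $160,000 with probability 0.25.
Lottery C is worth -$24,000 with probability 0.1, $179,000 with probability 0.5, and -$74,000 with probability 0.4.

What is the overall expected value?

$32,465

EV(A) = 0.47 × (-35000) + 0.36 × 83000 + 0.1 × 112000 + 0.07 × 139000 = -16450 + 29880 + 11200 + 9730 = 34360
EV(B) = 0.5 × (-62500) + 0.25 × (-113000) + 0.25 × 160000 = -31250 − 28250 + 40000 = -19500
EV(C) = 0.1 × (-24000) + 0.5 × 179000 + 0.4 × (-74000) = -2400 + 89500 − 29600 = 57500
Overall = 0.25 × 34360 + 0.25 × (-19500) + 0.5 × 57500 = 8590 − 4875 + 28750 = 32465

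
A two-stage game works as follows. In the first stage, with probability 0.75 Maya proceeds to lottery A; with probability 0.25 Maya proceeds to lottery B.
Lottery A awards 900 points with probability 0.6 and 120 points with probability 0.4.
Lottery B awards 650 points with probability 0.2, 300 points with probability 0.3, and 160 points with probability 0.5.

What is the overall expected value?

516 points

EV(A) = 0.6 × 900 + 0.4 × 120 = 540 + 48 = 588
EV(B) = 0.2 × 650 + 0.3 × 300 + 0.5 × 160 = 130 + 90 + 80 = 300
Overall = 0.75 × 588 + 0.25 × 300 = 441 + 75 = 516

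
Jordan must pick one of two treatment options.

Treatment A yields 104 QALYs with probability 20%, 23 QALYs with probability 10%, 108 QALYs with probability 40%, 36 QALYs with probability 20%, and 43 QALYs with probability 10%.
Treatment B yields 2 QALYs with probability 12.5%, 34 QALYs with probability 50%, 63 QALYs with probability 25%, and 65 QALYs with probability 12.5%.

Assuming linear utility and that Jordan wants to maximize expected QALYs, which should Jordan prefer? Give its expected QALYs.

Treatment A (77.8 QALYs)

Treatment A = 0.2 × 104 + 0.1 × 23 + 0.4 × 108 + 0.2 × 36 + 0.1 × 43 = 20.8 + 2.3 + 43.2 + 7.2 + 4.3 = 77.8
Treatment B = 0.125 × 2 + 0.5 × 34 + 0.25 × 63 + 0.125 × 65 = 0.25 + 17 + 15.75 + 8.125 = 41.125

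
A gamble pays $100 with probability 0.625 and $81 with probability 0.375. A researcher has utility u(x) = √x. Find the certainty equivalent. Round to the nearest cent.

$92.64

E[u] = 0.625·√100 + 0.375·√81 = 0.625·10 + 0.375·9 = 9.625
CE = (9.625)² = 92.640625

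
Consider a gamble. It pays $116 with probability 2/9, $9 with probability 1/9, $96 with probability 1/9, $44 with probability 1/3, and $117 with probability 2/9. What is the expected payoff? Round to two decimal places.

EV = 2/9 × 116 + 1/9 × 9 + 1/9 × 96 + 1/3 × 44 + 2/9 × 117 = 25.7778 + 1 + 10.6667 + 14.6667 + 26 = 78.1111

$78.11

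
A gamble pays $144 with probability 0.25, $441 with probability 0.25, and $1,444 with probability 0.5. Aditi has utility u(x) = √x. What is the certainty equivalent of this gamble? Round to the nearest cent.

$742.56

E[u] = 0.25·√144 + 0.25·√441 + 0.5·√1444 = 0.25·12 + 0.25·21 + 0.5·38 = 27.25
CE = (27.25)² = 742.5625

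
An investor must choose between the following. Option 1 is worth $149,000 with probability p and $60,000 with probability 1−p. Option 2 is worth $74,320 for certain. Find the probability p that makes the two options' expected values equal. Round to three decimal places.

p = 0.161

p·149000 + (1−p)·60000 = 74320
89000p + 60000 = 74320
p = (74320 − 60000) / 89000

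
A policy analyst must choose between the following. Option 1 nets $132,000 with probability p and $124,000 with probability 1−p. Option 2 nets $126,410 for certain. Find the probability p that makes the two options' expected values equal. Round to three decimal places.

p·132000 + (1−p)·124000 = 126410
8000p + 124000 = 126410
p = (126410 − 124000) / 8000

p = 0.301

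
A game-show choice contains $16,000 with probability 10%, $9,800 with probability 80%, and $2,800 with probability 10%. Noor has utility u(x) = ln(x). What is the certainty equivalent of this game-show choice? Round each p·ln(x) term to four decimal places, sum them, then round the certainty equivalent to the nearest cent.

E[u] = 0.1·ln(16000) + 0.8·ln(9800) + 0.1·ln(2800) = 0.9680 + 7.3521 + 0.7937 = 9.1138
CE = e^9.1138 ≈ 9079.73

$9,079.73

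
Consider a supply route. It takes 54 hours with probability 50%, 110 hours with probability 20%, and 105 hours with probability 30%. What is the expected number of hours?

EV = 0.5 × 54 + 0.2 × 110 + 0.3 × 105 = 27 + 22 + 31.5 = 80.5

80.5 hours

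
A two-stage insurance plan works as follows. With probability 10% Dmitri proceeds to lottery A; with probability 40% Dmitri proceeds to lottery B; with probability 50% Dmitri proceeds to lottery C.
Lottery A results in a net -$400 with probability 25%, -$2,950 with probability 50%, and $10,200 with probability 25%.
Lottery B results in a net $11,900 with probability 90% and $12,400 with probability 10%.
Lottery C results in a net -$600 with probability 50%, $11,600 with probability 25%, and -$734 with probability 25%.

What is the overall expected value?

EV(A) = 0.25 × (-400) + 0.5 × (-2950) + 0.25 × 10200 = -100 − 1475 + 2550 = 975
EV(B) = 0.9 × 11900 + 0.1 × 12400 = 10710 + 1240 = 11950
EV(C) = 0.5 × (-600) + 0.25 × 11600 + 0.25 × (-734) = -300 + 2900 − 183.5 = 2416.5
Overall = 0.1 × 975 + 0.4 × 11950 + 0.5 × 2416.5 = 97.5 + 4780 + 1208.25 = 6085.75

$6,085.75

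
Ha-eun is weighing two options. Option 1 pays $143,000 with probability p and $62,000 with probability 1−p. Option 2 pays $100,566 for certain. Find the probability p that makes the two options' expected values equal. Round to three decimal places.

p = 0.476

p·143000 + (1−p)·62000 = 100566
81000p + 62000 = 100566
p = (100566 − 62000) / 81000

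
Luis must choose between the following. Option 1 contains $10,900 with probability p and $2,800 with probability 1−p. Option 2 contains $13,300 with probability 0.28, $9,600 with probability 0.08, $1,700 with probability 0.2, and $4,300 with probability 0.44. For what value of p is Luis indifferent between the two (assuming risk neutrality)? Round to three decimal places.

p = 0.484

EV(Option 2) = 0.28 × 13300 + 0.08 × 9600 + 0.2 × 1700 + 0.44 × 4300 = 3724 + 768 + 340 + 1892 = 6724
p·10900 + (1−p)·2800 = 6724
8100p + 2800 = 6724
p = (6724 − 2800) / 8100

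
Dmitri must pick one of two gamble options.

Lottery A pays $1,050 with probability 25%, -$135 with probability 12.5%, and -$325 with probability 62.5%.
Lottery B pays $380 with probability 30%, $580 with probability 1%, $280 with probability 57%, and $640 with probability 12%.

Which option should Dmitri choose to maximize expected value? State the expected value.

Lottery B ($356.20)

Lottery A = 0.25 × 1050 + 0.125 × (-135) + 0.625 × (-325) = 262.5 − 16.875 − 203.125 = 42.5
Lottery B = 0.3 × 380 + 0.01 × 580 + 0.57 × 280 + 0.12 × 640 = 114 + 5.8 + 159.6 + 76.8 = 356.2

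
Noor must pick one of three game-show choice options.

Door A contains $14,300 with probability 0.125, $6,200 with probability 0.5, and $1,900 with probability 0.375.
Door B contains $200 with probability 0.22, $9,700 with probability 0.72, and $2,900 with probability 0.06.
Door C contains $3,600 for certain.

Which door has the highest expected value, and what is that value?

Door B ($7,202)

Door A = 0.125 × 14300 + 0.5 × 6200 + 0.375 × 1900 = 1787.5 + 3100 + 712.5 = 5600
Door B = 0.22 × 200 + 0.72 × 9700 + 0.06 × 2900 = 44 + 6984 + 174 = 7202
Door C: 3600 (certain)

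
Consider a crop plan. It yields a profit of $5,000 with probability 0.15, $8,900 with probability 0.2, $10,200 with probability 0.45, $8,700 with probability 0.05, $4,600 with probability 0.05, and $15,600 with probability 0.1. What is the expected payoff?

EV = 0.15 × 5000 + 0.2 × 8900 + 0.45 × 10200 + 0.05 × 8700 + 0.05 × 4600 + 0.1 × 15600 = 750 + 1780 + 4590 + 435 + 230 + 1560 = 9345

$9,345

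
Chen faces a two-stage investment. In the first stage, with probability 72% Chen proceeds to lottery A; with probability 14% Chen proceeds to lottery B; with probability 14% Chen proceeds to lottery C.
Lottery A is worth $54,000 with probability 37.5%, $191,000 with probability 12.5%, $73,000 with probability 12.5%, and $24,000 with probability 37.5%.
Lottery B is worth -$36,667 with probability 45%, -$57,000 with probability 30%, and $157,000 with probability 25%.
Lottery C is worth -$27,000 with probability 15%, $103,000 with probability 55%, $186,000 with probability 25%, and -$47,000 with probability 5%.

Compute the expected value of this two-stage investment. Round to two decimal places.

EV(A) = 0.375 × 54000 + 0.125 × 191000 + 0.125 × 73000 + 0.375 × 24000 = 20250 + 23875 + 9125 + 9000 = 62250
EV(B) = 0.45 × (-36667) + 0.3 × (-57000) + 0.25 × 157000 = -16500.15 − 17100 + 39250 = 5649.85
EV(C) = 0.15 × (-27000) + 0.55 × 103000 + 0.25 × 186000 + 0.05 × (-47000) = -4050 + 56650 + 46500 − 2350 = 96750
Overall = 0.72 × 62250 + 0.14 × 5649.85 + 0.14 × 96750 = 44820 + 790.979 + 13545 = 59155.979

$59,155.98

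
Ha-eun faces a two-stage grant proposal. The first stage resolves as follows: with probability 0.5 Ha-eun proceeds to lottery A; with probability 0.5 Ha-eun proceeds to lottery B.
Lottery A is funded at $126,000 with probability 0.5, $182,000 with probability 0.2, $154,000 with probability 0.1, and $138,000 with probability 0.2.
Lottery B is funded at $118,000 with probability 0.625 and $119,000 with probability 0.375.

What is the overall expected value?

$130,387.50

EV(A) = 0.5 × 126000 + 0.2 × 182000 + 0.1 × 154000 + 0.2 × 138000 = 63000 + 36400 + 15400 + 27600 = 142400
EV(B) = 0.625 × 118000 + 0.375 × 119000 = 73750 + 44625 = 118375
Overall = 0.5 × 142400 + 0.5 × 118375 = 71200 + 59187.5 = 130387.5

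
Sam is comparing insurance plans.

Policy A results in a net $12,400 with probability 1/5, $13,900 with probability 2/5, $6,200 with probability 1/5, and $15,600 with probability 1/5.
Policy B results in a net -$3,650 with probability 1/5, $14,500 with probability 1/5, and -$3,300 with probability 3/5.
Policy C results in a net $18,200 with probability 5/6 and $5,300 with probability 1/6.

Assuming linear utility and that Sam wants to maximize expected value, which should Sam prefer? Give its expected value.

Policy A = 1/5 × 12400 + 2/5 × 13900 + 1/5 × 6200 + 1/5 × 15600 = 2480 + 5560 + 1240 + 3120 = 12400
Policy B = 1/5 × (-3650) + 1/5 × 14500 + 3/5 × (-3300) = -730 + 2900 − 1980 = 190
Policy C = 5/6 × 18200 + 1/6 × 5300 = 15166.6667 + 883.3333 = 16050

Policy C ($16,050)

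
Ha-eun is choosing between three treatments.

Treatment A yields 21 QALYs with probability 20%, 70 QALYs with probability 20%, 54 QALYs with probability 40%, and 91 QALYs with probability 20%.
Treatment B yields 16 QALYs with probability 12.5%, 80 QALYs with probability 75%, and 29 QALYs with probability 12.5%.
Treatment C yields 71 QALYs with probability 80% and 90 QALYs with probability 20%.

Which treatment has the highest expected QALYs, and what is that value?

Treatment A = 0.2 × 21 + 0.2 × 70 + 0.4 × 54 + 0.2 × 91 = 4.2 + 14 + 21.6 + 18.2 = 58
Treatment B = 0.125 × 16 + 0.75 × 80 + 0.125 × 29 = 2 + 60 + 3.625 = 65.625
Treatment C = 0.8 × 71 + 0.2 × 90 = 56.8 + 18 = 74.8

Treatment C (74.8 QALYs)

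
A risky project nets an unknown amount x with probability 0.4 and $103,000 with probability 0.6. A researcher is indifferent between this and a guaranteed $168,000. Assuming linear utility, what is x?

0.4·x + 0.6·103000 = 168000
0.4·x = 168000 − 61800 = 106200
x = 106200 / 0.4 = 265500

x = $265,500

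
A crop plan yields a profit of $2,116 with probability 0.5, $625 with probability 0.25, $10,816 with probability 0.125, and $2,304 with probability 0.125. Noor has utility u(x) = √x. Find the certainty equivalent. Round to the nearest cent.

$2,328.06

E[u] = 0.5·√2116 + 0.25·√625 + 0.125·√10816 + 0.125·√2304 = 0.5·46 + 0.25·25 + 0.125·104 + 0.125·48 = 48.25
CE = (48.25)² = 2328.0625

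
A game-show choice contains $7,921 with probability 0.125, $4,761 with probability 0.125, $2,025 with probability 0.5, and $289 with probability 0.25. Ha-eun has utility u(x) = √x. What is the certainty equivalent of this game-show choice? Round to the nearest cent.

E[u] = 0.125·√7921 + 0.125·√4761 + 0.5·√2025 + 0.25·√289 = 0.125·89 + 0.125·69 + 0.5·45 + 0.25·17 = 46.5
CE = (46.5)² = 2162.25

$2,162.25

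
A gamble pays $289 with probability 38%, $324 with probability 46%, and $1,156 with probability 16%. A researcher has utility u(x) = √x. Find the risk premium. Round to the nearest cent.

E[u] = 0.38·√289 + 0.46·√324 + 0.16·√1156 = 0.38·17 + 0.46·18 + 0.16·34 = 20.18
CE = (20.18)² = 407.2324
Risk premium = EV − CE = 443.82 − 407.2324 = 36.5876

$36.59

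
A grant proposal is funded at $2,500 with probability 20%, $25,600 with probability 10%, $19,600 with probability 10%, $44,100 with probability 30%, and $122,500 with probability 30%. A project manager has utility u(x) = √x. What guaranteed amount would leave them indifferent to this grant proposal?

E[u] = 0.2·√2500 + 0.1·√25600 + 0.1·√19600 + 0.3·√44100 + 0.3·√122500 = 0.2·50 + 0.1·160 + 0.1·140 + 0.3·210 + 0.3·350 = 208
CE = (208)² = 43264

$43,264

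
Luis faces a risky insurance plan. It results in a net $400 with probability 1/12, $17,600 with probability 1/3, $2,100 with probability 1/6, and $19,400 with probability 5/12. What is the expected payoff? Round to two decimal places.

EV = 1/12 × 400 + 1/3 × 17600 + 1/6 × 2100 + 5/12 × 19400 = 33.3333 + 5866.6667 + 350 + 8083.3333 = 14333.3333

$14,333.33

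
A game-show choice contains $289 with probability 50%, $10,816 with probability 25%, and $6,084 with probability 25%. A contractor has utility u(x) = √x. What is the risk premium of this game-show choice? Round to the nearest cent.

E[u] = 0.5·√289 + 0.25·√10816 + 0.25·√6084 = 0.5·17 + 0.25·104 + 0.25·78 = 54
CE = (54)² = 2916
Risk premium = EV − CE = 4369.5 − 2916 = 1453.5

$1,453.50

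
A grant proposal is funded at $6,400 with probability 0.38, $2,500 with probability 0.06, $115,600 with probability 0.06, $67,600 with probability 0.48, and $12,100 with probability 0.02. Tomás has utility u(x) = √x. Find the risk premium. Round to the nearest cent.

$9,519.36

E[u] = 0.38·√6400 + 0.06·√2500 + 0.06·√115600 + 0.48·√67600 + 0.02·√12100 = 0.38·80 + 0.06·50 + 0.06·340 + 0.48·260 + 0.02·110 = 180.8
CE = (180.8)² = 32688.64
Risk premium = EV − CE = 42208 − 32688.64 = 9519.36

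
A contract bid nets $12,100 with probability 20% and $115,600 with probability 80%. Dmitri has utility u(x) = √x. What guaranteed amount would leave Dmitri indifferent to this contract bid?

$86,436

E[u] = 0.2·√12100 + 0.8·√115600 = 0.2·110 + 0.8·340 = 294
CE = (294)² = 86436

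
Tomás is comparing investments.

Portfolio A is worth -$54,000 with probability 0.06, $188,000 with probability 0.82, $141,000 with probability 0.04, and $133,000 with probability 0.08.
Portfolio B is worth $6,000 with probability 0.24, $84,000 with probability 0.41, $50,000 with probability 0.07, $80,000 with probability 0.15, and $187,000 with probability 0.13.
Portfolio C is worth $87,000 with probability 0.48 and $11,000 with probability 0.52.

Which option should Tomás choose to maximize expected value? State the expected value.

Portfolio A = 0.06 × (-54000) + 0.82 × 188000 + 0.04 × 141000 + 0.08 × 133000 = -3240 + 154160 + 5640 + 10640 = 167200
Portfolio B = 0.24 × 6000 + 0.41 × 84000 + 0.07 × 50000 + 0.15 × 80000 + 0.13 × 187000 = 1440 + 34440 + 3500 + 12000 + 24310 = 75690
Portfolio C = 0.48 × 87000 + 0.52 × 11000 = 41760 + 5720 = 47480

Portfolio A ($167,200)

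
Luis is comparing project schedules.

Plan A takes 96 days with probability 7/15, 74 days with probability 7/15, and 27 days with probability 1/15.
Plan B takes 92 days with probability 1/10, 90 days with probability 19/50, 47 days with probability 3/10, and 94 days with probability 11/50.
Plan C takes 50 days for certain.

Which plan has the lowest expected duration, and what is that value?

Plan C (50 days)

Plan A = 7/15 × 96 + 7/15 × 74 + 1/15 × 27 = 44.8 + 34.5333 + 1.8 = 81.1333
Plan B = 1/10 × 92 + 19/50 × 90 + 3/10 × 47 + 11/50 × 94 = 9.2 + 34.2 + 14.1 + 20.68 = 78.18
Plan C: 50 (certain)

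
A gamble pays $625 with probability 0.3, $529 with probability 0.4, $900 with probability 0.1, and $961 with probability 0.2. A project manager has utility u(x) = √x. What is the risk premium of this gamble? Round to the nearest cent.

E[u] = 0.3·√625 + 0.4·√529 + 0.1·√900 + 0.2·√961 = 0.3·25 + 0.4·23 + 0.1·30 + 0.2·31 = 25.9
CE = (25.9)² = 670.81
Risk premium = EV − CE = 681.3 − 670.81 = 10.49

$10.49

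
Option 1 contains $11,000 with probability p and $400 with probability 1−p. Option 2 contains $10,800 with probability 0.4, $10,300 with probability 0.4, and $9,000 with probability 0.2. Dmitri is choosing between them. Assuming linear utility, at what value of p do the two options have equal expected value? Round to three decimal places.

EV(Option 2) = 0.4 × 10800 + 0.4 × 10300 + 0.2 × 9000 = 4320 + 4120 + 1800 = 10240
p·11000 + (1−p)·400 = 10240
10600p + 400 = 10240
p = (10240 − 400) / 10600

p = 0.928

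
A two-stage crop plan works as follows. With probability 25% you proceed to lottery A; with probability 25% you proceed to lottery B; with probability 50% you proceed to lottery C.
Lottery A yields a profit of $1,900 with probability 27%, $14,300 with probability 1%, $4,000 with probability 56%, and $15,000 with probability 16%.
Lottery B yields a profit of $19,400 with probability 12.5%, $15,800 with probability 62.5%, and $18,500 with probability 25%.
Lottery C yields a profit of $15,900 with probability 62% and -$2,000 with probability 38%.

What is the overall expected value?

$10,104.25

EV(A) = 0.27 × 1900 + 0.01 × 14300 + 0.56 × 4000 + 0.16 × 15000 = 513 + 143 + 2240 + 2400 = 5296
EV(B) = 0.125 × 19400 + 0.625 × 15800 + 0.25 × 18500 = 2425 + 9875 + 4625 = 16925
EV(C) = 0.62 × 15900 + 0.38 × (-2000) = 9858 − 760 = 9098
Overall = 0.25 × 5296 + 0.25 × 16925 + 0.5 × 9098 = 1324 + 4231.25 + 4549 = 10104.25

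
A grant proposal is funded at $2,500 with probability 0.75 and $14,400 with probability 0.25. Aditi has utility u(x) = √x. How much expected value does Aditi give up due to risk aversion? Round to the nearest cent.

$918.75

E[u] = 0.75·√2500 + 0.25·√14400 = 0.75·50 + 0.25·120 = 67.5
CE = (67.5)² = 4556.25
Risk premium = EV − CE = 5475 − 4556.25 = 918.75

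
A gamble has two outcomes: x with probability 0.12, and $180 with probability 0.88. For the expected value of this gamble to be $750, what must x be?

0.12·x + 0.88·180 = 750
0.12·x = 750 − 158.4 = 591.6
x = 591.6 / 0.12 = 4930

x = $4,930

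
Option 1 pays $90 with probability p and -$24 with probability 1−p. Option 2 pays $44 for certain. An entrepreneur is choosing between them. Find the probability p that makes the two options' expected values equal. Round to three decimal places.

p = 0.596

p·90 + (1−p)·(-24) = 44
114p − 24 = 44
p = (44 + 24) / 114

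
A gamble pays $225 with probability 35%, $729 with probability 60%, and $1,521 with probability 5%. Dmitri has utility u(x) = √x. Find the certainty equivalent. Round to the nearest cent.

E[u] = 0.35·√225 + 0.6·√729 + 0.05·√1521 = 0.35·15 + 0.6·27 + 0.05·39 = 23.4
CE = (23.4)² = 547.56

$547.56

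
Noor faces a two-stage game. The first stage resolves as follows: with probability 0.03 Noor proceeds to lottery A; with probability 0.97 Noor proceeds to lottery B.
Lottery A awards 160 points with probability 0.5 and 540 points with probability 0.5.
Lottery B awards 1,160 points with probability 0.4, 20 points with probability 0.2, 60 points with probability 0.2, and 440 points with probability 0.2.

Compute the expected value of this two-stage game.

561.46 points

EV(A) = 0.5 × 160 + 0.5 × 540 = 80 + 270 = 350
EV(B) = 0.4 × 1160 + 0.2 × 20 + 0.2 × 60 + 0.2 × 440 = 464 + 4 + 12 + 88 = 568
Overall = 0.03 × 350 + 0.97 × 568 = 10.5 + 550.96 = 561.46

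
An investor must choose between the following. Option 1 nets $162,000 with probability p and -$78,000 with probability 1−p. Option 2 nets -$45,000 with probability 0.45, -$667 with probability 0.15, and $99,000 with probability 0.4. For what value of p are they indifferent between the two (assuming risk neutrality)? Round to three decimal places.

p = 0.405

EV(Option 2) = 0.45 × (-45000) + 0.15 × (-667) + 0.4 × 99000 = -20250 − 100.05 + 39600 = 19249.95
p·162000 + (1−p)·(-78000) = 19249.95
240000p − 78000 = 19249.95
p = (19249.95 + 78000) / 240000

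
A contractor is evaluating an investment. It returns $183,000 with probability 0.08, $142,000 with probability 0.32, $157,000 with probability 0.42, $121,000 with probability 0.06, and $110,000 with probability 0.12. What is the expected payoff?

EV = 0.08 × 183000 + 0.32 × 142000 + 0.42 × 157000 + 0.06 × 121000 + 0.12 × 110000 = 14640 + 45440 + 65940 + 7260 + 13200 = 146480

$146,480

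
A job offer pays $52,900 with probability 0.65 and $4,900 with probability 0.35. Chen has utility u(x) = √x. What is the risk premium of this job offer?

E[u] = 0.65·√52900 + 0.35·√4900 = 0.65·230 + 0.35·70 = 174
CE = (174)² = 30276
Risk premium = EV − CE = 36100 − 30276 = 5824

$5,824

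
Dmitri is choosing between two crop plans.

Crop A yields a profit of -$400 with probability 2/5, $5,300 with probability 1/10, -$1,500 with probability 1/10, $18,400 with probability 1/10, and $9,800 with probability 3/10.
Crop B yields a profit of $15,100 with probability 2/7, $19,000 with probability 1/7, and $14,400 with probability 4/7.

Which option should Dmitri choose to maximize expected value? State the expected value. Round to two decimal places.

Crop B ($15,257.14)

Crop A = 2/5 × (-400) + 1/10 × 5300 + 1/10 × (-1500) + 1/10 × 18400 + 3/10 × 9800 = -160 + 530 − 150 + 1840 + 2940 = 5000
Crop B = 2/7 × 15100 + 1/7 × 19000 + 4/7 × 14400 = 4314.2857 + 2714.2857 + 8228.5714 = 15257.1429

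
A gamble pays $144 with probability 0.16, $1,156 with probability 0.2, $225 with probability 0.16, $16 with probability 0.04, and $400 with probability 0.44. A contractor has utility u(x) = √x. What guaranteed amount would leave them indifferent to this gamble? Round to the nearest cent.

E[u] = 0.16·√144 + 0.2·√1156 + 0.16·√225 + 0.04·√16 + 0.44·√400 = 0.16·12 + 0.2·34 + 0.16·15 + 0.04·4 + 0.44·20 = 20.08
CE = (20.08)² = 403.2064

$403.21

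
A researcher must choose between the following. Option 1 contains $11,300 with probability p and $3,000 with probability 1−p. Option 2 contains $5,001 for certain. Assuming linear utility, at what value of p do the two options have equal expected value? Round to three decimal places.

p·11300 + (1−p)·3000 = 5001
8300p + 3000 = 5001
p = (5001 − 3000) / 8300

p = 0.241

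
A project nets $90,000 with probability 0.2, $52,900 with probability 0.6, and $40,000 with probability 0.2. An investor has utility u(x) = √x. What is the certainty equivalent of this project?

E[u] = 0.2·√90000 + 0.6·√52900 + 0.2·√40000 = 0.2·300 + 0.6·230 + 0.2·200 = 238
CE = (238)² = 56644

$56,644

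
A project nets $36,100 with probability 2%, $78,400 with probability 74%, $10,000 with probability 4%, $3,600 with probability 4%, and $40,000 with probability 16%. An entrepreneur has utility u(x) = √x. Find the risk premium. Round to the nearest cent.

E[u] = 0.02·√36100 + 0.74·√78400 + 0.04·√10000 + 0.04·√3600 + 0.16·√40000 = 0.02·190 + 0.74·280 + 0.04·100 + 0.04·60 + 0.16·200 = 249.4
CE = (249.4)² = 62200.36
Risk premium = EV − CE = 65682 − 62200.36 = 3481.64

$3,481.64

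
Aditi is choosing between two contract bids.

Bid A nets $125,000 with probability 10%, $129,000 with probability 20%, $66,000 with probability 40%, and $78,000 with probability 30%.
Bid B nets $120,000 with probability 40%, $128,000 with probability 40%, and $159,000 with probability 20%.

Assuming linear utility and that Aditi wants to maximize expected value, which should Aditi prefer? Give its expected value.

Bid A = 0.1 × 125000 + 0.2 × 129000 + 0.4 × 66000 + 0.3 × 78000 = 12500 + 25800 + 26400 + 23400 = 88100
Bid B = 0.4 × 120000 + 0.4 × 128000 + 0.2 × 159000 = 48000 + 51200 + 31800 = 131000

Bid B ($131,000)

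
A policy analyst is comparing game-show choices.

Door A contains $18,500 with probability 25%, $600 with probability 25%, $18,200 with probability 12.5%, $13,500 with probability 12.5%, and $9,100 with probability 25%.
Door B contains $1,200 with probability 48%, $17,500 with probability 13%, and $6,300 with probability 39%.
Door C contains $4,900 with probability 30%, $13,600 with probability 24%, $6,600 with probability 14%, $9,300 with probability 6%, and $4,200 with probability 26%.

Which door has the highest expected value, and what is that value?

Door A = 0.25 × 18500 + 0.25 × 600 + 0.125 × 18200 + 0.125 × 13500 + 0.25 × 9100 = 4625 + 150 + 2275 + 1687.5 + 2275 = 11012.5
Door B = 0.48 × 1200 + 0.13 × 17500 + 0.39 × 6300 = 576 + 2275 + 2457 = 5308
Door C = 0.3 × 4900 + 0.24 × 13600 + 0.14 × 6600 + 0.06 × 9300 + 0.26 × 4200 = 1470 + 3264 + 924 + 558 + 1092 = 7308

Door A ($11,012.50)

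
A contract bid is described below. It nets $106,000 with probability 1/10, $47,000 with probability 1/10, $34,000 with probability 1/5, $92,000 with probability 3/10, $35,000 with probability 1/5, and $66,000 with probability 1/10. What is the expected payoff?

$63,300

EV = 1/10 × 106000 + 1/10 × 47000 + 1/5 × 34000 + 3/10 × 92000 + 1/5 × 35000 + 1/10 × 66000 = 10600 + 4700 + 6800 + 27600 + 7000 + 6600 = 63300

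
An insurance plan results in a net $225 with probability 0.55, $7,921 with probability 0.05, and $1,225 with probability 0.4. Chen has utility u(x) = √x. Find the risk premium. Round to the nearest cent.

E[u] = 0.55·√225 + 0.05·√7921 + 0.4·√1225 = 0.55·15 + 0.05·89 + 0.4·35 = 26.7
CE = (26.7)² = 712.89
Risk premium = EV − CE = 1009.8 − 712.89 = 296.91

$296.91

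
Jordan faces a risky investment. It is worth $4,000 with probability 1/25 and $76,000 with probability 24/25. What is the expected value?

EV = 1/25 × 4000 + 24/25 × 76000 = 160 + 72960 = 73120

$73,120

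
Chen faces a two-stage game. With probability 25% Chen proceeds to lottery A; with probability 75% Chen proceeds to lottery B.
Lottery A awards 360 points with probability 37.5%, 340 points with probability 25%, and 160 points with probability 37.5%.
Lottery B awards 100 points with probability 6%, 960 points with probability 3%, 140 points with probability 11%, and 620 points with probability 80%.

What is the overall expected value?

EV(A) = 0.375 × 360 + 0.25 × 340 + 0.375 × 160 = 135 + 85 + 60 = 280
EV(B) = 0.06 × 100 + 0.03 × 960 + 0.11 × 140 + 0.8 × 620 = 6 + 28.8 + 15.4 + 496 = 546.2
Overall = 0.25 × 280 + 0.75 × 546.2 = 70 + 409.65 = 479.65

479.65 points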